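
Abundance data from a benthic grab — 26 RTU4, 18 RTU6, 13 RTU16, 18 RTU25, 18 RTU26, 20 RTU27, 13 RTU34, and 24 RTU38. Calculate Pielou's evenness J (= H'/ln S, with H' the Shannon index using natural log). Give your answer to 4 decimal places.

Total N = 26+18+13+18+18+20+13+24 = 150, so the proportions are 0.173333, 0.12, 0.086667, 0.12, 0.12, 0.133333, 0.086667, 0.16 (working shown to 6 dp, full precision carried).
H' = −Σ pᵢ ln pᵢ = −((-0.303773) + (-0.254432) + (-0.211959) + (-0.254432) + (-0.254432) + (-0.268654) + (-0.211959) + (-0.293213)) = 2.052854.
With S = 8 species, ln S = 2.079442, so J = 2.052854/2.079442 = 0.987214, i.e. 0.9872 to 4 decimal places.

0.9872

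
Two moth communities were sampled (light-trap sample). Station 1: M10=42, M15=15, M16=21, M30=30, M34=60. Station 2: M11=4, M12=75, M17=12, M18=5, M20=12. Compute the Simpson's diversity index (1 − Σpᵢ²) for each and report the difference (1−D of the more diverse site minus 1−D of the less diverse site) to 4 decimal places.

Station 1: N=168, proportions 0.25, 0.089286, 0.125, 0.178571, 0.357143, giving 1−D = 0.754464 (working shown to 6 dp, full precision carried).
Station 2: N=108, proportions 0.037037, 0.694444, 0.111111, 0.046296, 0.111111, giving 1−D = 0.489540.
Difference = |0.754464 − 0.489540| = 0.264924, i.e. 0.2649 to 4 decimal places.

0.2649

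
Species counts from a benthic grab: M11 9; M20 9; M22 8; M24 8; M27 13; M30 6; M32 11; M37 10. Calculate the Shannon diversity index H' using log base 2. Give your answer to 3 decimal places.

Total N = 9+9+8+8+13+6+11+10 = 74, so the proportions are 0.12162, 0.12162, 0.10811, 0.10811, 0.17568, 0.08108, 0.14865, 0.13514 (working shown to 5 dp, full precision carried).
Each pᵢ log₂ pᵢ term: 0.12162×(-3.03953)=-0.36967, 0.12162×(-3.03953)=-0.36967, 0.10811×(-3.20945)=-0.34697, 0.10811×(-3.20945)=-0.34697, 0.17568×(-2.50901)=-0.44077, 0.08108×(-3.62449)=-0.29388, 0.14865×(-2.75002)=-0.40879, 0.13514×(-2.88753)=-0.39021.
Sum = -2.96692, so H' = 2.967.

2.967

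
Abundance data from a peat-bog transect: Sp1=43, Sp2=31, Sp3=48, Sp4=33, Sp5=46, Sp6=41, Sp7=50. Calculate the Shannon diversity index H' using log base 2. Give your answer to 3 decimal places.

2.788

Total N = 43+31+48+33+46+41+50 = 292, so the proportions are 0.14726, 0.10616, 0.16438, 0.11301, 0.15753, 0.14041, 0.17123 (working shown to 5 dp, full precision carried).
Each pᵢ log₂ pᵢ term: 0.14726×(-2.76356)=-0.40696, 0.10616×(-3.23563)=-0.34351, 0.16438×(-2.60486)=-0.42820, 0.11301×(-3.14543)=-0.35548, 0.15753×(-2.66626)=-0.42003, 0.14041×(-2.83227)=-0.39768, 0.17123×(-2.54597)=-0.43595.
Sum = -2.78781, so H' = 2.788.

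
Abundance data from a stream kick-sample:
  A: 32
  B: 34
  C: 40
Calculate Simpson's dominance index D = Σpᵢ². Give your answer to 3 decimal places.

0.336

Total N = 32+34+40 = 106, so the proportions are 0.30189, 0.32075, 0.37736 (working shown to 5 dp, full precision carried).
D = 0.30189² + 0.32075² + 0.37736² = 0.09114 + 0.10288 + 0.14240 = 0.33642.
To 3 decimal places, D = 0.336.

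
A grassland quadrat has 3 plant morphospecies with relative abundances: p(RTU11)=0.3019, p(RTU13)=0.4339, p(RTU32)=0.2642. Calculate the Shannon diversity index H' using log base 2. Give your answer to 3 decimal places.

Each pᵢ log₂ pᵢ term (working shown to 5 dp, full precision carried): 0.3019×(-1.72786)=-0.52164, 0.4339×(-1.20457)=-0.52266, 0.2642×(-1.92030)=-0.50734.
Sum = -1.55164, so H' = 1.552.

1.552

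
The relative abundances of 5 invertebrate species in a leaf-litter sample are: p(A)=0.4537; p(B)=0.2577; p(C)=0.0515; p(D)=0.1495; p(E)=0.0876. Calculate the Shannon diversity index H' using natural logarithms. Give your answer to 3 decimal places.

Each pᵢ ln pᵢ term (working shown to 5 dp, full precision carried): 0.4537×(-0.79032)=-0.35857, 0.2577×(-1.35596)=-0.34943, 0.0515×(-2.96617)=-0.15276, 0.1495×(-1.90046)=-0.28412, 0.0876×(-2.43497)=-0.21330.
Sum = -1.35818, so H' = 1.358.

1.358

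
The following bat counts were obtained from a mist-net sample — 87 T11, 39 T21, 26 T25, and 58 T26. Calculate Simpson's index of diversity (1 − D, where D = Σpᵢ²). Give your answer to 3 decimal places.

0.702

Total N = 87+39+26+58 = 210, so the proportions are 0.41429, 0.18571, 0.12381, 0.27619 (working shown to 5 dp, full precision carried).
D = 0.41429² + 0.18571² + 0.12381² + 0.27619² = 0.17163 + 0.03449 + 0.01533 + 0.07628 = 0.29773.
So 1 − D = 0.70227, i.e. 0.702 to 3 decimal places.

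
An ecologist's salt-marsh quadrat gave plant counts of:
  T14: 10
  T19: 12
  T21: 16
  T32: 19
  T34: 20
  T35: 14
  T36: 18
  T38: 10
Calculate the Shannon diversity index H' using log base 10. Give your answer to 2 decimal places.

0.89

Total N = 10+12+16+19+20+14+18+10 = 119, so the proportions are 0.084, 0.1008, 0.1345, 0.1597, 0.1681, 0.1176, 0.1513, 0.084 (working shown to 4 dp, full precision carried).
Each pᵢ log₁₀ pᵢ term: 0.084×(-1.0755)=-0.0904, 0.1008×(-0.9964)=-0.1005, 0.1345×(-0.8714)=-0.1172, 0.1597×(-0.7968)=-0.1272, 0.1681×(-0.7745)=-0.1302, 0.1176×(-0.9294)=-0.1093, 0.1513×(-0.8203)=-0.1241, 0.084×(-1.0755)=-0.0904.
Sum = -0.8892, so H' = 0.89.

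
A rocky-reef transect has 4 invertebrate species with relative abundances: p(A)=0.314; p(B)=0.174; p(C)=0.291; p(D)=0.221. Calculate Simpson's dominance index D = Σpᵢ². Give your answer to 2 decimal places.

D = 0.314² + 0.174² + 0.291² + 0.221² = 0.0986 + 0.0303 + 0.0847 + 0.0488 = 0.2624 (working shown to 4 dp, full precision carried).
To 2 decimal places, D = 0.26.

0.26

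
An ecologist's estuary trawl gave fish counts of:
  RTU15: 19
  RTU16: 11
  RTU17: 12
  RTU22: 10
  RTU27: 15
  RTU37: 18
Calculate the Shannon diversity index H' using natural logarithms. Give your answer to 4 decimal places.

Total N = 19+11+12+10+15+18 = 85, so the proportions are 0.223529, 0.129412, 0.141176, 0.117647, 0.176471, 0.211765 (working shown to 6 dp, full precision carried).
Each pᵢ ln pᵢ term: 0.223529×(-1.498212)=-0.334895, 0.129412×(-2.044756)=-0.264615, 0.141176×(-1.957745)=-0.276387, 0.117647×(-2.140066)=-0.251772, 0.176471×(-1.734601)=-0.306106, 0.211765×(-1.552279)=-0.328718.
Sum = -1.762494, so H' = 1.7625.

1.7625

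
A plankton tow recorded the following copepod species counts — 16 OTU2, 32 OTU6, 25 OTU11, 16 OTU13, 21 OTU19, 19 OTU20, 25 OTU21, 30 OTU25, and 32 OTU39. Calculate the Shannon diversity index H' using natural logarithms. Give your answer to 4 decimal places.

Total N = 16+32+25+16+21+19+25+30+32 = 216, so the proportions are 0.074074, 0.148148, 0.115741, 0.074074, 0.097222, 0.087963, 0.115741, 0.138889, 0.148148 (working shown to 6 dp, full precision carried).
Each pᵢ ln pᵢ term: 0.074074×(-2.602690)=-0.192792, 0.148148×(-1.909543)=-0.282895, 0.115741×(-2.156403)=-0.249584, 0.074074×(-2.602690)=-0.192792, 0.097222×(-2.330756)=-0.226601, 0.087963×(-2.430839)=-0.213824, 0.115741×(-2.156403)=-0.249584, 0.138889×(-1.974081)=-0.274178, 0.148148×(-1.909543)=-0.282895.
Sum = -2.165144, so H' = 2.1651.

2.1651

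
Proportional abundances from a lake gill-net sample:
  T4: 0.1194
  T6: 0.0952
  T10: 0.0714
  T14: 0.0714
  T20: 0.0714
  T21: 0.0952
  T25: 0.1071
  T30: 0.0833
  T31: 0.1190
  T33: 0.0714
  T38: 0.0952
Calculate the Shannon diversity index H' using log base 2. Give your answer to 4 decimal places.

Each pᵢ log₂ pᵢ term (working shown to 6 dp, full precision carried): 0.1194×(-3.066125)=-0.366095, 0.0952×(-3.392895)=-0.323004, 0.0714×(-3.807932)=-0.271886, 0.0714×(-3.807932)=-0.271886, 0.0714×(-3.807932)=-0.271886, 0.0952×(-3.392895)=-0.323004, 0.1071×(-3.222970)=-0.345180, 0.0833×(-3.585540)=-0.298675, 0.119×(-3.070967)=-0.365445, 0.0714×(-3.807932)=-0.271886, 0.0952×(-3.392895)=-0.323004.
Sum = -3.431952, so H' = 3.4320.

3.4320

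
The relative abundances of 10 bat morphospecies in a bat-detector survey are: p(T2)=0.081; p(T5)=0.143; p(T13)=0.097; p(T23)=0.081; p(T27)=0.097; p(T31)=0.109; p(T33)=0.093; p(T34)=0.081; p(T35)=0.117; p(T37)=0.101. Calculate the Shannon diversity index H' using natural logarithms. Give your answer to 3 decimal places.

2.287

Each pᵢ ln pᵢ term (working shown to 5 dp, full precision carried): 0.081×(-2.51331)=-0.20358, 0.143×(-1.94491)=-0.27812, 0.097×(-2.33304)=-0.22631, 0.081×(-2.51331)=-0.20358, 0.097×(-2.33304)=-0.22631, 0.109×(-2.21641)=-0.24159, 0.093×(-2.37516)=-0.22089, 0.081×(-2.51331)=-0.20358, 0.117×(-2.14558)=-0.25103, 0.101×(-2.29263)=-0.23156.
Sum = -2.28653, so H' = 2.287.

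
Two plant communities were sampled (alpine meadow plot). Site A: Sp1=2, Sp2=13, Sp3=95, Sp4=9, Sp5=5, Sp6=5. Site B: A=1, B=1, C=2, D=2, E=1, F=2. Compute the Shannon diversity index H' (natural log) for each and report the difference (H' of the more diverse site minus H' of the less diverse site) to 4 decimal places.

Site A: N=129, proportions 0.015504, 0.100775, 0.736434, 0.069767, 0.03876, 0.03876, giving H' = 0.958895 (working shown to 6 dp, full precision carried).
Site B: N=9, proportions 0.111111, 0.111111, 0.222222, 0.222222, 0.111111, 0.222222, giving H' = 1.735126.
Difference = |0.958895 − 1.735126| = 0.776231, i.e. 0.7762 to 4 decimal places.

0.7762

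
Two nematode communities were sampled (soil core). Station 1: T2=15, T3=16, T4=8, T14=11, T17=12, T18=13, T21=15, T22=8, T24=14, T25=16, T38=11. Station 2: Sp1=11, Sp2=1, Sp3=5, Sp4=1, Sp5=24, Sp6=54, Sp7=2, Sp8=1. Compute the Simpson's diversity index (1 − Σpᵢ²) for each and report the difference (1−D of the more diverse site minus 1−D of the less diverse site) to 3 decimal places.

0.277

Station 1: N=139, proportions 0.10791, 0.11511, 0.05755, 0.07914, 0.08633, 0.09353, 0.10791, 0.05755, 0.10072, 0.11511, 0.07914, giving 1−D = 0.90472 (working shown to 5 dp, full precision carried).
Station 2: N=99, proportions 0.11111, 0.0101, 0.05051, 0.0101, 0.24242, 0.54545, 0.0202, 0.0101, giving 1−D = 0.62810.
Difference = |0.90472 − 0.62810| = 0.27662, i.e. 0.277 to 3 decimal places.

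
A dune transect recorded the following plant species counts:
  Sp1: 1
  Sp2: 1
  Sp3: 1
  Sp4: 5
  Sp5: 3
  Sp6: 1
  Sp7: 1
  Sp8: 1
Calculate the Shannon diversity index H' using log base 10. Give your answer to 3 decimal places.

0.794

Total N = 1+1+1+5+3+1+1+1 = 14, so the proportions are 0.07143, 0.07143, 0.07143, 0.35714, 0.21429, 0.07143, 0.07143, 0.07143 (working shown to 5 dp, full precision carried).
Each pᵢ log₁₀ pᵢ term: 0.07143×(-1.14613)=-0.08187, 0.07143×(-1.14613)=-0.08187, 0.07143×(-1.14613)=-0.08187, 0.35714×(-0.44716)=-0.15970, 0.21429×(-0.66901)=-0.14336, 0.07143×(-1.14613)=-0.08187, 0.07143×(-1.14613)=-0.08187, 0.07143×(-1.14613)=-0.08187.
Sum = -0.79426, so H' = 0.794.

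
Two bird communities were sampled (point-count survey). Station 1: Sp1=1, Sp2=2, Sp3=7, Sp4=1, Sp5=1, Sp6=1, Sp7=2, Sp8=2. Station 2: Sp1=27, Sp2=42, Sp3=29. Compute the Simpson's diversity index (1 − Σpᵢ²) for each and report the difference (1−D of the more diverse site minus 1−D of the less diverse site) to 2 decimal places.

0.12

Station 1: N=17, proportions 0.0588, 0.1176, 0.4118, 0.0588, 0.0588, 0.0588, 0.1176, 0.1176, giving 1−D = 0.7751 (working shown to 4 dp, full precision carried).
Station 2: N=98, proportions 0.2755, 0.4286, 0.2959, giving 1−D = 0.6529.
Difference = |0.7751 − 0.6529| = 0.1222, i.e. 0.12 to 2 decimal places.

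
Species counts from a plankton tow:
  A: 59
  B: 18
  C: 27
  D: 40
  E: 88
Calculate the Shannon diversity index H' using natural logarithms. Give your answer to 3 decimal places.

1.468

Total N = 59+18+27+40+88 = 232, so the proportions are 0.25431, 0.07759, 0.11638, 0.17241, 0.37931 (working shown to 5 dp, full precision carried).
Each pᵢ ln pᵢ term: 0.25431×(-1.36920)=-0.34820, 0.07759×(-2.55637)=-0.19834, 0.11638×(-2.15090)=-0.25032, 0.17241×(-1.75786)=-0.30308, 0.37931×(-0.96940)=-0.36770.
Sum = -1.46764, so H' = 1.468.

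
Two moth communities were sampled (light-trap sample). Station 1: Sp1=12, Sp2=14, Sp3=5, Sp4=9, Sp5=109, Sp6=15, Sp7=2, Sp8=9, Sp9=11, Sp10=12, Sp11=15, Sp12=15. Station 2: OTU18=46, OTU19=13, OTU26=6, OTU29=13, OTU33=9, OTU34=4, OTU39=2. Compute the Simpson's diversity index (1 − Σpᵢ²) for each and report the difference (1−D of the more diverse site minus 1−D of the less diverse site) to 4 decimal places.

0.0427

Station 1: N=228, proportions 0.052632, 0.061404, 0.02193, 0.039474, 0.47807, 0.065789, 0.008772, 0.039474, 0.048246, 0.052632, 0.065789, 0.065789, giving 1−D = 0.743152 (working shown to 6 dp, full precision carried).
Station 2: N=93, proportions 0.494624, 0.139785, 0.064516, 0.139785, 0.096774, 0.043011, 0.021505, giving 1−D = 0.700428.
Difference = |0.743152 − 0.700428| = 0.042724, i.e. 0.0427 to 4 decimal places.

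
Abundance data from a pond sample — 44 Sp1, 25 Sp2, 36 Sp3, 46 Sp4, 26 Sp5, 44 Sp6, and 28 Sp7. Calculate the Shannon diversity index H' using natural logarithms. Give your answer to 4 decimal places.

1.9166

Total N = 44+25+36+46+26+44+28 = 249, so the proportions are 0.176707, 0.100402, 0.144578, 0.184739, 0.104418, 0.176707, 0.11245 (working shown to 6 dp, full precision carried).
Each pᵢ ln pᵢ term: 0.176707×(-1.733263)=-0.306279, 0.100402×(-2.298577)=-0.230781, 0.144578×(-1.933934)=-0.279605, 0.184739×(-1.688811)=-0.311989, 0.104418×(-2.259356)=-0.235917, 0.176707×(-1.733263)=-0.306279, 0.11245×(-2.185248)=-0.245731.
Sum = -1.916581, so H' = 1.9166.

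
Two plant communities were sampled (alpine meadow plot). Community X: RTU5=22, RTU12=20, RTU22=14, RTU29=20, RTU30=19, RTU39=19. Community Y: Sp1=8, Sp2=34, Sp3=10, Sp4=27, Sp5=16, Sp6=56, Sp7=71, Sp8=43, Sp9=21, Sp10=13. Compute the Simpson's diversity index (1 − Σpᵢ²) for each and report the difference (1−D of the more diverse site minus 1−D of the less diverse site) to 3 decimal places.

0.025

Community X: N=114, proportions 0.19298246, 0.1754386, 0.12280702, 0.1754386, 0.16666667, 0.16666667, giving 1−D = 0.83056325 (working shown to 8 dp, full precision carried).
Community Y: N=299, proportions 0.02675585, 0.11371237, 0.03344482, 0.090301, 0.05351171, 0.18729097, 0.23745819, 0.14381271, 0.07023411, 0.04347826, giving 1−D = 0.85524770.
Difference = |0.83056325 − 0.85524770| = 0.02468445, i.e. 0.025 to 3 decimal places.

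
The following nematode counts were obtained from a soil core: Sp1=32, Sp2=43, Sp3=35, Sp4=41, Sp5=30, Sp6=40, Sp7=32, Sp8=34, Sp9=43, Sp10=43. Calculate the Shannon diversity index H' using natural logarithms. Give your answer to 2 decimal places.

2.29

Total N = 32+43+35+41+30+40+32+34+43+43 = 373, so the proportions are 0.0858, 0.1153, 0.0938, 0.1099, 0.0804, 0.1072, 0.0858, 0.0912, 0.1153, 0.1153 (working shown to 4 dp, full precision carried).
Each pᵢ ln pᵢ term: 0.0858×(-2.4558)=-0.2107, 0.1153×(-2.1604)=-0.2491, 0.0938×(-2.3662)=-0.2220, 0.1099×(-2.2080)=-0.2427, 0.0804×(-2.5204)=-0.2027, 0.1072×(-2.2327)=-0.2394, 0.0858×(-2.4558)=-0.2107, 0.0912×(-2.3952)=-0.2183, 0.1153×(-2.1604)=-0.2491, 0.1153×(-2.1604)=-0.2491.
Sum = -2.2937, so H' = 2.29.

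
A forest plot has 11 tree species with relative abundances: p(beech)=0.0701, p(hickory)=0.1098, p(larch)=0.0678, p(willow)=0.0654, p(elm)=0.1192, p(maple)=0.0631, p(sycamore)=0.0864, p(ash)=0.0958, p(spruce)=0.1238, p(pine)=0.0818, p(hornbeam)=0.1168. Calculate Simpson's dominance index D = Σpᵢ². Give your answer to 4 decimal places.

D = 0.0701² + 0.1098² + 0.0678² + 0.0654² + 0.1192² + 0.0631² + 0.0864² + 0.0958² + 0.1238² + 0.0818² + 0.1168² = 0.004914 + 0.012056 + 0.004597 + 0.004277 + 0.014209 + 0.003982 + 0.007465 + 0.009178 + 0.015326 + 0.006691 + 0.013642 = 0.096337 (working shown to 6 dp, full precision carried).
To 4 decimal places, D = 0.0963.

0.0963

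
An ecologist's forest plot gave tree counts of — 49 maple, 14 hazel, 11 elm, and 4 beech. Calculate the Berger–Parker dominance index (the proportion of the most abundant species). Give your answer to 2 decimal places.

0.63

Total N = 49+14+11+4 = 78, so the proportions are 0.6282, 0.1795, 0.141, 0.0513 (working shown to 4 dp, full precision carried).
The largest proportion is 0.6282, i.e. d = 0.63 to 2 decimal places.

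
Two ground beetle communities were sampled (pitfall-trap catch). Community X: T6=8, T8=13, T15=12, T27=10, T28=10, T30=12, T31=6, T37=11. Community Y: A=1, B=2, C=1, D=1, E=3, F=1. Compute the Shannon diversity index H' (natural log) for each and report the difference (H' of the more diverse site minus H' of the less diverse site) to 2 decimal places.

Community X: N=82, proportions 0.09756, 0.15854, 0.14634, 0.12195, 0.12195, 0.14634, 0.07317, 0.13415, giving H' = 2.05554 (working shown to 5 dp, full precision carried).
Community Y: N=9, proportions 0.11111, 0.22222, 0.11111, 0.11111, 0.33333, 0.11111, giving H' = 1.67699.
Difference = |2.05554 − 1.67699| = 0.37855, i.e. 0.38 to 2 decimal places.

0.38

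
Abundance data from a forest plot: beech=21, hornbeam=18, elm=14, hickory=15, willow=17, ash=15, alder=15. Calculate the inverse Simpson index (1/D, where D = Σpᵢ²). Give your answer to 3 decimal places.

6.870

Total N = 21+18+14+15+17+15+15 = 115, so the proportions are 0.1826087, 0.1565217, 0.1217391, 0.1304348, 0.1478261, 0.1304348, 0.1304348 (working shown to 7 dp, full precision carried).
D = 0.1826087² + 0.1565217² + 0.1217391² + 0.1304348² + 0.1478261² + 0.1304348² + 0.1304348² = 0.0333459 + 0.0244991 + 0.0148204 + 0.0170132 + 0.0218526 + 0.0170132 + 0.0170132 = 0.1455577.
So 1/D = 6.87013, i.e. 6.870 to 3 decimal places.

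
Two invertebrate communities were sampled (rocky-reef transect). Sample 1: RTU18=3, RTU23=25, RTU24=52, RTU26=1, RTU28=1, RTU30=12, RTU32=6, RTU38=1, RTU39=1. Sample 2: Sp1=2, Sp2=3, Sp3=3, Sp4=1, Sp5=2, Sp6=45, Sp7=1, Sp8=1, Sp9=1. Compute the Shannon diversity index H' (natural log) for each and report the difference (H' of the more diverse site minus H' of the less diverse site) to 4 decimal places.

0.3762

Sample 1: N=102, proportions 0.029412, 0.245098, 0.509804, 0.009804, 0.009804, 0.117647, 0.058824, 0.009804, 0.009804, giving H' = 1.391621 (working shown to 6 dp, full precision carried).
Sample 2: N=59, proportions 0.033898, 0.050847, 0.050847, 0.016949, 0.033898, 0.762712, 0.016949, 0.016949, 0.016949, giving H' = 1.015434.
Difference = |1.391621 − 1.015434| = 0.376187, i.e. 0.3762 to 4 decimal places.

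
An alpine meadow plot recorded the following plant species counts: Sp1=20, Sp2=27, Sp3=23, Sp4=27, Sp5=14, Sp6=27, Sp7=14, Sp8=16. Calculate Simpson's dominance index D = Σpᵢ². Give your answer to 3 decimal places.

Total N = 20+27+23+27+14+27+14+16 = 168, so the proportions are 0.11905, 0.16071, 0.1369, 0.16071, 0.08333, 0.16071, 0.08333, 0.09524 (working shown to 5 dp, full precision carried).
D = 0.11905² + 0.16071² + 0.1369² + 0.16071² + 0.08333² + 0.16071² + 0.08333² + 0.09524² = 0.01417 + 0.02583 + 0.01874 + 0.02583 + 0.00694 + 0.02583 + 0.00694 + 0.00907 = 0.13336.
To 3 decimal places, D = 0.133.

0.133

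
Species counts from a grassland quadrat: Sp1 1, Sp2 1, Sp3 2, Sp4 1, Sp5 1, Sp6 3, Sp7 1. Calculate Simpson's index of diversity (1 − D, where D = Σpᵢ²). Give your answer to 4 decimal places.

0.8200

Total N = 1+1+2+1+1+3+1 = 10, so the proportions are 0.1, 0.1, 0.2, 0.1, 0.1, 0.3, 0.1 (working shown to 6 dp, full precision carried).
D = 0.1² + 0.1² + 0.2² + 0.1² + 0.1² + 0.3² + 0.1² = 0.010000 + 0.010000 + 0.040000 + 0.010000 + 0.010000 + 0.090000 + 0.010000 = 0.180000.
So 1 − D = 0.820000, i.e. 0.8200 to 4 decimal places.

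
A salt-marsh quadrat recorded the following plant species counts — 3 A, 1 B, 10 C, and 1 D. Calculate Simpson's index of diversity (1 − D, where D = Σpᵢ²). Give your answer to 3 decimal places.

0.507

Total N = 3+1+10+1 = 15, so the proportions are 0.2, 0.06667, 0.66667, 0.06667 (working shown to 5 dp, full precision carried).
D = 0.2² + 0.06667² + 0.66667² + 0.06667² = 0.04000 + 0.00444 + 0.44444 + 0.00444 = 0.49333.
So 1 − D = 0.50667, i.e. 0.507 to 3 decimal places.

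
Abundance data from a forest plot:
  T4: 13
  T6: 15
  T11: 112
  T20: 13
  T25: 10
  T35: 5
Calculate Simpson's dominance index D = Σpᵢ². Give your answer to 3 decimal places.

0.469

Total N = 13+15+112+13+10+5 = 168, so the proportions are 0.07738, 0.08929, 0.66667, 0.07738, 0.05952, 0.02976 (working shown to 5 dp, full precision carried).
D = 0.07738² + 0.08929² + 0.66667² + 0.07738² + 0.05952² + 0.02976² = 0.00599 + 0.00797 + 0.44444 + 0.00599 + 0.00354 + 0.00089 = 0.46882.
To 3 decimal places, D = 0.469.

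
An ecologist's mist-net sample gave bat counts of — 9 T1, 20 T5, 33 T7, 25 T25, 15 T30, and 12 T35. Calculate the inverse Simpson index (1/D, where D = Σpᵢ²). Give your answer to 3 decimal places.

Total N = 9+20+33+25+15+12 = 114, so the proportions are 0.0789474, 0.1754386, 0.2894737, 0.2192982, 0.1315789, 0.1052632 (working shown to 7 dp, full precision carried).
D = 0.0789474² + 0.1754386² + 0.2894737² + 0.2192982² + 0.1315789² + 0.1052632² = 0.0062327 + 0.0307787 + 0.0837950 + 0.0480917 + 0.0173130 + 0.0110803 = 0.1972915.
So 1/D = 5.06864, i.e. 5.069 to 3 decimal places.

5.069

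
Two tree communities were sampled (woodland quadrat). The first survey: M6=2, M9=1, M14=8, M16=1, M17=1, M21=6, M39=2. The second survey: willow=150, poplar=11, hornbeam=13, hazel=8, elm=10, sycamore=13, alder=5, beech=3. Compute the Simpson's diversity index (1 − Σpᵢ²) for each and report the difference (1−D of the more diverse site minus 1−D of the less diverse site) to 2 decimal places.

The first survey: N=21, proportions 0.0952, 0.0476, 0.381, 0.0476, 0.0476, 0.2857, 0.0952, giving 1−D = 0.7483 (working shown to 4 dp, full precision carried).
The second survey: N=213, proportions 0.7042, 0.0516, 0.061, 0.0376, 0.0469, 0.061, 0.0235, 0.0141, giving 1−D = 0.4896.
Difference = |0.7483 − 0.4896| = 0.2587, i.e. 0.26 to 2 decimal places.

0.26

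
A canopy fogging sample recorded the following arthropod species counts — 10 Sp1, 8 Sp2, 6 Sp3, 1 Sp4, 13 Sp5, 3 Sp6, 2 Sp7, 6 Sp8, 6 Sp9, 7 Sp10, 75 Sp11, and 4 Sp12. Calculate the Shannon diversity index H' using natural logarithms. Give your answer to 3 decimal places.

Total N = 10+8+6+1+13+3+2+6+6+7+75+4 = 141, so the proportions are 0.07092, 0.05674, 0.04255, 0.00709, 0.0922, 0.02128, 0.01418, 0.04255, 0.04255, 0.04965, 0.53191, 0.02837 (working shown to 5 dp, full precision carried).
Each pᵢ ln pᵢ term: 0.07092×(-2.64617)=-0.18767, 0.05674×(-2.86932)=-0.16280, 0.04255×(-3.15700)=-0.13434, 0.00709×(-4.94876)=-0.03510, 0.0922×(-2.38381)=-0.21978, 0.02128×(-3.85015)=-0.08192, 0.01418×(-4.25561)=-0.06036, 0.04255×(-3.15700)=-0.13434, 0.04255×(-3.15700)=-0.13434, 0.04965×(-3.00285)=-0.14908, 0.53191×(-0.63127)=-0.33578, 0.02837×(-3.56247)=-0.10106.
Sum = -1.73658, so H' = 1.737.

1.737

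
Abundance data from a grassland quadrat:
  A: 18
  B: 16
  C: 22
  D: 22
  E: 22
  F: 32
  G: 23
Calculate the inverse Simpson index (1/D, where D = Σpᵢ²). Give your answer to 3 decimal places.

Total N = 18+16+22+22+22+32+23 = 155, so the proportions are 0.116129, 0.1032258, 0.1419355, 0.1419355, 0.1419355, 0.2064516, 0.1483871 (working shown to 7 dp, full precision carried).
D = 0.116129² + 0.1032258² + 0.1419355² + 0.1419355² + 0.1419355² + 0.2064516² + 0.1483871² = 0.0134860 + 0.0106556 + 0.0201457 + 0.0201457 + 0.0201457 + 0.0426223 + 0.0220187 = 0.1492196.
So 1/D = 6.70153, i.e. 6.702 to 3 decimal places.

6.702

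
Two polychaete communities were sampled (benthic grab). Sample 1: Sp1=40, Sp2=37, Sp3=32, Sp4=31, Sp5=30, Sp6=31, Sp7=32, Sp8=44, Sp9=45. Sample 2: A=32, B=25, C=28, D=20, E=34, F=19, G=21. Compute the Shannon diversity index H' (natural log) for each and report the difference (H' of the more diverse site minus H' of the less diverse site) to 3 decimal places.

0.263

Sample 1: N=322, proportions 0.12422, 0.11491, 0.09938, 0.09627, 0.09317, 0.09627, 0.09938, 0.13665, 0.13975, giving H' = 2.18538 (working shown to 5 dp, full precision carried).
Sample 2: N=179, proportions 0.17877, 0.13966, 0.15642, 0.11173, 0.18994, 0.10615, 0.11732, giving H' = 1.92276.
Difference = |2.18538 − 1.92276| = 0.26262, i.e. 0.263 to 3 decimal places.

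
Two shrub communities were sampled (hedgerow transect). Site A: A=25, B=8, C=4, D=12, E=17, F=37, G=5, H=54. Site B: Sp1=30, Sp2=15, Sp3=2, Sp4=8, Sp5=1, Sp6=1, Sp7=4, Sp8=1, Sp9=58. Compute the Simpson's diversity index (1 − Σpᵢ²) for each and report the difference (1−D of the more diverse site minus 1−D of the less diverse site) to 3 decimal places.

Site A: N=162, proportions 0.15432, 0.04938, 0.02469, 0.07407, 0.10494, 0.2284, 0.03086, 0.33333, giving 1−D = 0.79241 (working shown to 5 dp, full precision carried).
Site B: N=120, proportions 0.25, 0.125, 0.01667, 0.06667, 0.00833, 0.00833, 0.03333, 0.00833, 0.48333, giving 1−D = 0.68222.
Difference = |0.79241 − 0.68222| = 0.11019, i.e. 0.110 to 3 decimal places.

0.110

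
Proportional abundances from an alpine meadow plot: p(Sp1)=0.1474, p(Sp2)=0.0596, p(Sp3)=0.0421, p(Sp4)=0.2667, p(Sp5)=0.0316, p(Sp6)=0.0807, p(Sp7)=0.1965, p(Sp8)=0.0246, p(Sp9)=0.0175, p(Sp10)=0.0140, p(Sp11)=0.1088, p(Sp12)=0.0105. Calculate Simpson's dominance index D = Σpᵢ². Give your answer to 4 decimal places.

0.1574

D = 0.1474² + 0.0596² + 0.0421² + 0.2667² + 0.0316² + 0.0807² + 0.1965² + 0.0246² + 0.0175² + 0.014² + 0.1088² + 0.0105² = 0.021727 + 0.003552 + 0.001772 + 0.071129 + 0.000999 + 0.006512 + 0.038612 + 0.000605 + 0.000306 + 0.000196 + 0.011837 + 0.000110 = 0.157359 (working shown to 6 dp, full precision carried).
To 4 decimal places, D = 0.1574.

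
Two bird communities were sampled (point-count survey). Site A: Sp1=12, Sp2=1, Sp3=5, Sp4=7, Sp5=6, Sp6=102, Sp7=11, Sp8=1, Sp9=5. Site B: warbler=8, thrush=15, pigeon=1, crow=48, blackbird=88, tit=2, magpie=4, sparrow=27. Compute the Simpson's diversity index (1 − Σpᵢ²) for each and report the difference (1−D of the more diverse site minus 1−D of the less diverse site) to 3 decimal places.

0.183

Site A: N=150, proportions 0.08, 0.00667, 0.03333, 0.04667, 0.04, 0.68, 0.07333, 0.00667, 0.03333, giving 1−D = 0.51973 (working shown to 5 dp, full precision carried).
Site B: N=193, proportions 0.04145, 0.07772, 0.00518, 0.2487, 0.45596, 0.01036, 0.02073, 0.1399, giving 1−D = 0.70235.
Difference = |0.51973 − 0.70235| = 0.18262, i.e. 0.183 to 3 decimal places.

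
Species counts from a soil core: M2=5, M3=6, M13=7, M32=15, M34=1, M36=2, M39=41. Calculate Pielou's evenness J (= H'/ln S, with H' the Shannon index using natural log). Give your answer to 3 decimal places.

Total N = 5+6+7+15+1+2+41 = 77, so the proportions are 0.06494, 0.07792, 0.09091, 0.19481, 0.01299, 0.02597, 0.53247 (working shown to 5 dp, full precision carried).
H' = −Σ pᵢ ln pᵢ = −((-0.17756) + (-0.19886) + (-0.21799) + (-0.31865) + (-0.05641) + (-0.09482) + (-0.33558)) = 1.39988.
With S = 7 species, ln S = 1.94591, so J = 1.39988/1.94591 = 0.71939, i.e. 0.719 to 3 decimal places.

0.719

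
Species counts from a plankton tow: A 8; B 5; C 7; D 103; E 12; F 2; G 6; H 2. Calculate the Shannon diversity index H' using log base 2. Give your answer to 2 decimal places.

Total N = 8+5+7+103+12+2+6+2 = 145, so the proportions are 0.0552, 0.0345, 0.0483, 0.7103, 0.0828, 0.0138, 0.0414, 0.0138 (working shown to 4 dp, full precision carried).
Each pᵢ log₂ pᵢ term: 0.0552×(-4.1799)=-0.2306, 0.0345×(-4.8580)=-0.1675, 0.0483×(-4.3726)=-0.2111, 0.7103×(-0.4934)=-0.3505, 0.0828×(-3.5949)=-0.2975, 0.0138×(-6.1799)=-0.0852, 0.0414×(-4.5949)=-0.1901, 0.0138×(-6.1799)=-0.0852.
Sum = -1.6178, so H' = 1.62.

1.62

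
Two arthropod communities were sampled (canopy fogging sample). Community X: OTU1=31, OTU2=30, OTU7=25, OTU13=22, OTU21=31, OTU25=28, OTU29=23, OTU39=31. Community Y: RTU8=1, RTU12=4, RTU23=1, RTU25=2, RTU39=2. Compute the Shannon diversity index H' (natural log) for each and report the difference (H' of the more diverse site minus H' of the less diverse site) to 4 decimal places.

Community X: N=221, proportions 0.140271, 0.135747, 0.113122, 0.099548, 0.140271, 0.126697, 0.104072, 0.140271, giving H' = 2.071060 (working shown to 6 dp, full precision carried).
Community Y: N=10, proportions 0.1, 0.4, 0.1, 0.2, 0.2, giving H' = 1.470808.
Difference = |2.071060 − 1.470808| = 0.600252, i.e. 0.6003 to 4 decimal places.

0.6003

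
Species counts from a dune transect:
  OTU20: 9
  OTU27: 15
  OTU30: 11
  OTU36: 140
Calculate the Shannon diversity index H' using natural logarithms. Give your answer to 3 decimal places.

Total N = 9+15+11+140 = 175, so the proportions are 0.05143, 0.08571, 0.06286, 0.8 (working shown to 5 dp, full precision carried).
Each pᵢ ln pᵢ term: 0.05143×(-2.96756)=-0.15262, 0.08571×(-2.45674)=-0.21058, 0.06286×(-2.76689)=-0.17392, 0.8×(-0.22314)=-0.17851.
Sum = -0.71563, so H' = 0.716.

0.716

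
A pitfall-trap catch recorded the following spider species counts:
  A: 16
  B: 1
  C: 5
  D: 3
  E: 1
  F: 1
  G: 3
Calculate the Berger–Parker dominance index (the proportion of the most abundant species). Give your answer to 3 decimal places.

Total N = 16+1+5+3+1+1+3 = 30, so the proportions are 0.53333, 0.03333, 0.16667, 0.1, 0.03333, 0.03333, 0.1 (working shown to 5 dp, full precision carried).
The largest proportion is 0.53333, i.e. d = 0.533 to 3 decimal places.

0.533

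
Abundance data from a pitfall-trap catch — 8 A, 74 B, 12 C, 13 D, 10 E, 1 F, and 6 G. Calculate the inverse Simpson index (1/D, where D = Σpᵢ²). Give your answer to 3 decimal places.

2.567

Total N = 8+74+12+13+10+1+6 = 124, so the proportions are 0.064516, 0.596774, 0.096774, 0.104839, 0.080645, 0.008065, 0.048387 (working shown to 6 dp, full precision carried).
D = 0.064516² + 0.596774² + 0.096774² + 0.104839² + 0.080645² + 0.008065² + 0.048387² = 0.004162 + 0.356139 + 0.009365 + 0.010991 + 0.006504 + 0.000065 + 0.002341 = 0.389568.
So 1/D = 2.56694, i.e. 2.567 to 3 decimal places.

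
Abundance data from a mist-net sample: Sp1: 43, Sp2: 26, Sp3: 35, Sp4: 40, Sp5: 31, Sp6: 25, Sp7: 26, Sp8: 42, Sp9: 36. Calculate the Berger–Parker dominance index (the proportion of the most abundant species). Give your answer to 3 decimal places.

0.141

Total N = 43+26+35+40+31+25+26+42+36 = 304, so the proportions are 0.14145, 0.08553, 0.11513, 0.13158, 0.10197, 0.08224, 0.08553, 0.13816, 0.11842 (working shown to 5 dp, full precision carried).
The largest proportion is 0.14145, i.e. d = 0.141 to 3 decimal places.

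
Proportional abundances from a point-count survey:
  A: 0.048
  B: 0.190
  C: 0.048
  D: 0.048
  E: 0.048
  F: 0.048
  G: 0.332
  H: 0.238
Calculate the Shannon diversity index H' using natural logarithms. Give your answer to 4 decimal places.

1.7520

Each pᵢ ln pᵢ term (working shown to 6 dp, full precision carried): 0.048×(-3.036554)=-0.145755, 0.19×(-1.660731)=-0.315539, 0.048×(-3.036554)=-0.145755, 0.048×(-3.036554)=-0.145755, 0.048×(-3.036554)=-0.145755, 0.048×(-3.036554)=-0.145755, 0.332×(-1.102620)=-0.366070, 0.238×(-1.435485)=-0.341645.
Sum = -1.752027, so H' = 1.7520.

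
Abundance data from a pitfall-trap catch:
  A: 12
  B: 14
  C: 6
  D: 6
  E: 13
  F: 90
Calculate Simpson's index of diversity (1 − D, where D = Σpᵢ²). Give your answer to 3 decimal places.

0.563

Total N = 12+14+6+6+13+90 = 141, so the proportions are 0.08511, 0.09929, 0.04255, 0.04255, 0.0922, 0.6383 (working shown to 5 dp, full precision carried).
D = 0.08511² + 0.09929² + 0.04255² + 0.04255² + 0.0922² + 0.6383² = 0.00724 + 0.00986 + 0.00181 + 0.00181 + 0.00850 + 0.40742 = 0.43665.
So 1 − D = 0.56335, i.e. 0.563 to 3 decimal places.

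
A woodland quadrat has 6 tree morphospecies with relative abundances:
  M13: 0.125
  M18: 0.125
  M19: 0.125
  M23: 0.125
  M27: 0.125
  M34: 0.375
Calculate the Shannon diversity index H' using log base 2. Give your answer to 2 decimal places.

Each pᵢ log₂ pᵢ term (working shown to 4 dp, full precision carried): 0.125×(-3.0000)=-0.3750, 0.125×(-3.0000)=-0.3750, 0.125×(-3.0000)=-0.3750, 0.125×(-3.0000)=-0.3750, 0.125×(-3.0000)=-0.3750, 0.375×(-1.4150)=-0.5306.
Sum = -2.4056, so H' = 2.41.

2.41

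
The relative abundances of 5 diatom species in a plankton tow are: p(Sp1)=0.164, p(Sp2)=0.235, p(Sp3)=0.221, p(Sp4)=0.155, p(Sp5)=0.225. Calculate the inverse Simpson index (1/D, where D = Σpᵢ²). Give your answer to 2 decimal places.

D = 0.164² + 0.235² + 0.221² + 0.155² + 0.225² = 0.026896 + 0.055225 + 0.048841 + 0.024025 + 0.050625 = 0.205612 (working shown to 6 dp, full precision carried).
So 1/D = 4.8635, i.e. 4.86 to 2 decimal places.

4.86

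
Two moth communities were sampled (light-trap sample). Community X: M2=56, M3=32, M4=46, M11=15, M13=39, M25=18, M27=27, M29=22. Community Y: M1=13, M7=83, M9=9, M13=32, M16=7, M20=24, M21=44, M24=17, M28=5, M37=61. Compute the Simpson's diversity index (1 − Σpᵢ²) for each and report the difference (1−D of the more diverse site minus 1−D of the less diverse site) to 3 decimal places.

0.023

Community X: N=255, proportions 0.21961, 0.12549, 0.18039, 0.05882, 0.15294, 0.07059, 0.10588, 0.08627, giving 1−D = 0.85300 (working shown to 5 dp, full precision carried).
Community Y: N=295, proportions 0.04407, 0.28136, 0.03051, 0.10847, 0.02373, 0.08136, 0.14915, 0.05763, 0.01695, 0.20678, giving 1−D = 0.83041.
Difference = |0.85300 − 0.83041| = 0.02259, i.e. 0.023 to 3 decimal places.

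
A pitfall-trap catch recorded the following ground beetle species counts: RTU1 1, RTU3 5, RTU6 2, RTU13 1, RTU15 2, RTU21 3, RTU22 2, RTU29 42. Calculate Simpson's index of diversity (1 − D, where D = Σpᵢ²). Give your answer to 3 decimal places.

0.461

Total N = 1+5+2+1+2+3+2+42 = 58, so the proportions are 0.01724, 0.08621, 0.03448, 0.01724, 0.03448, 0.05172, 0.03448, 0.72414 (working shown to 5 dp, full precision carried).
D = 0.01724² + 0.08621² + 0.03448² + 0.01724² + 0.03448² + 0.05172² + 0.03448² + 0.72414² = 0.00030 + 0.00743 + 0.00119 + 0.00030 + 0.00119 + 0.00268 + 0.00119 + 0.52438 = 0.53864.
So 1 − D = 0.46136, i.e. 0.461 to 3 decimal places.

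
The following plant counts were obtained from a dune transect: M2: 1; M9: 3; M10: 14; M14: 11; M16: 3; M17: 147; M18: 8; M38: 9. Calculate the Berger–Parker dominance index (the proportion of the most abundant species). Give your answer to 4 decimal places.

Total N = 1+3+14+11+3+147+8+9 = 196, so the proportions are 0.005102, 0.015306, 0.071429, 0.056122, 0.015306, 0.75, 0.040816, 0.045918 (working shown to 6 dp, full precision carried).
The largest proportion is 0.75, i.e. d = 0.7500 to 4 decimal places.

0.7500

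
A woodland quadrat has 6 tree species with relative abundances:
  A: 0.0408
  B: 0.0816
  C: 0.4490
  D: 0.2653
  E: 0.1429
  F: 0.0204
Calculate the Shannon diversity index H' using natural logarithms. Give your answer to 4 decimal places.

1.4040

Each pᵢ ln pᵢ term (working shown to 6 dp, full precision carried): 0.0408×(-3.199073)=-0.130522, 0.0816×(-2.505926)=-0.204484, 0.449×(-0.800732)=-0.359529, 0.2653×(-1.326894)=-0.352025, 0.1429×(-1.945610)=-0.278028, 0.0204×(-3.892220)=-0.079401.
Sum = -1.403989, so H' = 1.4040.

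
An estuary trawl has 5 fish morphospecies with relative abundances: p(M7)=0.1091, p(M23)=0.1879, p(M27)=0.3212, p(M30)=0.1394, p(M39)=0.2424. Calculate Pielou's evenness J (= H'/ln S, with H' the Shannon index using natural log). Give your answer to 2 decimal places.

0.96

H' = −Σ pᵢ ln pᵢ = −((-0.2417) + (-0.3141) + (-0.3648) + (-0.2747) + (-0.3435)) = 1.5388 (working shown to 4 dp, full precision carried).
With S = 5 species, ln S = 1.6094, so J = 1.5388/1.6094 = 0.9561, i.e. 0.96 to 2 decimal places.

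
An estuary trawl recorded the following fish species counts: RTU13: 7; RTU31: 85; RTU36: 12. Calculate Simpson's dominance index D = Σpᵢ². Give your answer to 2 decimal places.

Total N = 7+85+12 = 104, so the proportions are 0.0673, 0.8173, 0.1154 (working shown to 4 dp, full precision carried).
D = 0.0673² + 0.8173² + 0.1154² = 0.0045 + 0.6680 + 0.0133 = 0.6858.
To 2 decimal places, D = 0.69.

0.69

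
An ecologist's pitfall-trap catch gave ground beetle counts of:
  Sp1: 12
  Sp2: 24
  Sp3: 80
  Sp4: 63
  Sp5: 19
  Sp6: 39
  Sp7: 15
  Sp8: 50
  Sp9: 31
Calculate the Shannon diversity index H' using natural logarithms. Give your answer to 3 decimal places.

2.027

Total N = 12+24+80+63+19+39+15+50+31 = 333, so the proportions are 0.03604, 0.07207, 0.24024, 0.18919, 0.05706, 0.11712, 0.04505, 0.15015, 0.09309 (working shown to 5 dp, full precision carried).
Each pᵢ ln pᵢ term: 0.03604×(-3.32324)=-0.11976, 0.07207×(-2.63009)=-0.18956, 0.24024×(-1.42612)=-0.34261, 0.18919×(-1.66501)=-0.31500, 0.05706×(-2.86370)=-0.16339, 0.11712×(-2.14458)=-0.25117, 0.04505×(-3.10009)=-0.13964, 0.15015×(-1.89612)=-0.28470, 0.09309×(-2.37416)=-0.22102.
Sum = -2.02685, so H' = 2.027.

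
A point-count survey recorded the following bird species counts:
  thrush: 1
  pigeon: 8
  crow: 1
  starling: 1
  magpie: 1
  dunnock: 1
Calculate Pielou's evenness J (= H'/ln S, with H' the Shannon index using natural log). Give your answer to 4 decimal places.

Total N = 1+8+1+1+1+1 = 13, so the proportions are 0.076923, 0.615385, 0.076923, 0.076923, 0.076923, 0.076923 (working shown to 6 dp, full precision carried).
H' = −Σ pᵢ ln pᵢ = −((-0.197304) + (-0.298774) + (-0.197304) + (-0.197304) + (-0.197304) + (-0.197304)) = 1.285293.
With S = 6 species, ln S = 1.791759, so J = 1.285293/1.791759 = 0.717336, i.e. 0.7173 to 4 decimal places.

0.7173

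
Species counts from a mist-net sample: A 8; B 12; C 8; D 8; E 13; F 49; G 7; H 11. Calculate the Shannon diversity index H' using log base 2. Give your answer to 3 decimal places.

Total N = 8+12+8+8+13+49+7+11 = 116, so the proportions are 0.06897, 0.10345, 0.06897, 0.06897, 0.11207, 0.42241, 0.06034, 0.09483 (working shown to 5 dp, full precision carried).
Each pᵢ log₂ pᵢ term: 0.06897×(-3.85798)=-0.26607, 0.10345×(-3.27302)=-0.33859, 0.06897×(-3.85798)=-0.26607, 0.06897×(-3.85798)=-0.26607, 0.11207×(-3.15754)=-0.35386, 0.42241×(-1.24327)=-0.52517, 0.06034×(-4.05063)=-0.24443, 0.09483×(-3.39855)=-0.32228.
Sum = -2.58254, so H' = 2.583.

2.583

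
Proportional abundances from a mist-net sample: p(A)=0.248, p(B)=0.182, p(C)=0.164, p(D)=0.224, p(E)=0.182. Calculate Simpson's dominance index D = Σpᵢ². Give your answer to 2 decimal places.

D = 0.248² + 0.182² + 0.164² + 0.224² + 0.182² = 0.0615 + 0.0331 + 0.0269 + 0.0502 + 0.0331 = 0.2048 (working shown to 4 dp, full precision carried).
To 2 decimal places, D = 0.20.

0.20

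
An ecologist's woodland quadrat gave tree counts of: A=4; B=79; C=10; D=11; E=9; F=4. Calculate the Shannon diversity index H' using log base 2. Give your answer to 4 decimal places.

Total N = 4+79+10+11+9+4 = 117, so the proportions are 0.034188, 0.675214, 0.08547, 0.094017, 0.076923, 0.034188 (working shown to 6 dp, full precision carried).
Each pᵢ log₂ pᵢ term: 0.034188×(-4.870365)=-0.166508, 0.675214×(-0.566584)=-0.382565, 0.08547×(-3.548437)=-0.303285, 0.094017×(-3.410933)=-0.320686, 0.076923×(-3.700440)=-0.284649, 0.034188×(-4.870365)=-0.166508.
Sum = -1.624202, so H' = 1.6242.

1.6242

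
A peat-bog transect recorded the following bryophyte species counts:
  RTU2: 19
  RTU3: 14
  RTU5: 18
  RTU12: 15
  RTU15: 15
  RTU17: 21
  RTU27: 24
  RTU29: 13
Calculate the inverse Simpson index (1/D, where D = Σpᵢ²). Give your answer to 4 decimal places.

7.6762

Total N = 19+14+18+15+15+21+24+13 = 139, so the proportions are 0.13669065, 0.10071942, 0.1294964, 0.10791367, 0.10791367, 0.15107914, 0.17266187, 0.09352518 (working shown to 8 dp, full precision carried).
D = 0.13669065² + 0.10071942² + 0.1294964² + 0.10791367² + 0.10791367² + 0.15107914² + 0.17266187² + 0.09352518² = 0.01868433 + 0.01014440 + 0.01676932 + 0.01164536 + 0.01164536 + 0.02282491 + 0.02981212 + 0.00874696 = 0.13027276.
So 1/D = 7.676202, i.e. 7.6762 to 4 decimal places.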